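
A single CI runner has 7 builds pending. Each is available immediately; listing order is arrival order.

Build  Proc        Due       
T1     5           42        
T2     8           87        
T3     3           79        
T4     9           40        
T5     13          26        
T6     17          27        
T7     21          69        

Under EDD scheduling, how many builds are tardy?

EDD (increasing due date): T5 T6 T4 T1 T7 T3 T2.
T5: 0→13, due 26, tardiness 0
T6: 13→30, due 27, tardiness 3
T4: 30→39, due 40, tardiness 0
T1: 39→44, due 42, tardiness 2
T7: 44→65, due 69, tardiness 0
T3: 65→68, due 79, tardiness 0
T2: 68→76, due 87, tardiness 0
Late builds: 2.

2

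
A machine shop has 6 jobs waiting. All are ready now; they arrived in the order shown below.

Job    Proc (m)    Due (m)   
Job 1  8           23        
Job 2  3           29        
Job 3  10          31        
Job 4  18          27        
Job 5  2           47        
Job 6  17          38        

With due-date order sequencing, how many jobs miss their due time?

EDD (increasing due date): Job 1 Job 4 Job 2 Job 3 Job 6 Job 5.
Job 1: 0→8, due 23, tardiness 0
Job 4: 8→26, due 27, tardiness 0
Job 2: 26→29, due 29, tardiness 0
Job 3: 29→39, due 31, tardiness 8
Job 6: 39→56, due 38, tardiness 18
Job 5: 56→58, due 47, tardiness 11
Late jobs: 3.

3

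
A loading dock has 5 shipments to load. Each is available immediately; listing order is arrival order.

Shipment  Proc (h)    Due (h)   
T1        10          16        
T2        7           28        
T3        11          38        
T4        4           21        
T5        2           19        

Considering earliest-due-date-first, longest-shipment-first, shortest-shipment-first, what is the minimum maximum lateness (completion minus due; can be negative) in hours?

EDD (increasing due date): T1 T5 T4 T2 T3.
T1: 0→10, due 16, lateness -6
T5: 10→12, due 19, lateness -7
T4: 12→16, due 21, lateness -5
T2: 16→23, due 28, lateness -5
T3: 23→34, due 38, lateness -4
Maximum = -4.
LPT (decreasing processing time): T3 T1 T2 T4 T5.
T3: 0→11, due 38, lateness -27
T1: 11→21, due 16, lateness 5
T2: 21→28, due 28, lateness 0
T4: 28→32, due 21, lateness 11
T5: 32→34, due 19, lateness 15
Maximum = 15.
SPT (increasing processing time): T5 T4 T2 T1 T3.
T5: 0→2, due 19, lateness -17
T4: 2→6, due 21, lateness -15
T2: 6→13, due 28, lateness -15
T1: 13→23, due 16, lateness 7
T3: 23→34, due 38, lateness -4
Maximum = 7.
EDD -4, LPT 15, SPT 7 → minimum -4.

-4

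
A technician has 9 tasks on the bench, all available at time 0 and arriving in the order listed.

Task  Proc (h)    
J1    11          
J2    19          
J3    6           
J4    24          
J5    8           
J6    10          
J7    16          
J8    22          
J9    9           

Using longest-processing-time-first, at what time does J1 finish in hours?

LPT (decreasing processing time): J4 J8 J2 J7 J1 J6 J9 J5 J3.
J4: 0→24
J8: 24→46
J2: 46→65
J7: 65→81
J1: 81→92

92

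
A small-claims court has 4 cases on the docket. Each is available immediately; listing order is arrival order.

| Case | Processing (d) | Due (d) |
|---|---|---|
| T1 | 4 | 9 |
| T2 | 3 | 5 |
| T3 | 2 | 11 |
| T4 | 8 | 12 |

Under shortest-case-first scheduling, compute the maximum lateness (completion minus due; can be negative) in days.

SPT (increasing processing time): T3 T2 T1 T4.
T3: 0→2, due 11, lateness -9
T2: 2→5, due 5, lateness 0
T1: 5→9, due 9, lateness 0
T4: 9→17, due 12, lateness 5
Maximum = 5.

5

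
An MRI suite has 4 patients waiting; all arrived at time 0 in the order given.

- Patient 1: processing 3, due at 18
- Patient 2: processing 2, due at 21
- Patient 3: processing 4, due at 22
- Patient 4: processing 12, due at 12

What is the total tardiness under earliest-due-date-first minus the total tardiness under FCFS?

EDD (increasing due date): Patient 4 Patient 1 Patient 2 Patient 3.
Patient 4: 0→12, due 12, tardiness 0
Patient 1: 12→15, due 18, tardiness 0
Patient 2: 15→17, due 21, tardiness 0
Patient 3: 17→21, due 22, tardiness 0
Sum = 0+0+0+0 = 0.
FIFO (arrival order): Patient 1 Patient 2 Patient 3 Patient 4.
Patient 1: 0→3, due 18, tardiness 0
Patient 2: 3→5, due 21, tardiness 0
Patient 3: 5→9, due 22, tardiness 0
Patient 4: 9→21, due 12, tardiness 9
Sum = 0+0+0+9 = 9.
Difference = 0 − 9 = -9.

-9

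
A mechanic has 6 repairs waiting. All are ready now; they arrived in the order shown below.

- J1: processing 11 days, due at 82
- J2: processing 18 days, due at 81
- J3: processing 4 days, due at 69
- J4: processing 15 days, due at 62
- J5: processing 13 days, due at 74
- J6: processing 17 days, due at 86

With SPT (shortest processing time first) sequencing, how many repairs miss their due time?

0

SPT (increasing processing time): J3 J1 J5 J4 J6 J2.
J3: 0→4, due 69, tardiness 0
J1: 4→15, due 82, tardiness 0
J5: 15→28, due 74, tardiness 0
J4: 28→43, due 62, tardiness 0
J6: 43→60, due 86, tardiness 0
J2: 60→78, due 81, tardiness 0
Late repairs: 0.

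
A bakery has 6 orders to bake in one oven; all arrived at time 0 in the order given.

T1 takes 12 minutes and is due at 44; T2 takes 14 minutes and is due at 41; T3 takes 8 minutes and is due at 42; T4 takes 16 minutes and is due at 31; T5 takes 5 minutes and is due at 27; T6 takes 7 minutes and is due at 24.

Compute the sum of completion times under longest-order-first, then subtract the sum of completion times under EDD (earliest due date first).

56

LPT (decreasing processing time): T4 T2 T1 T3 T6 T5.
T4: 0→16
T2: 16→30
T1: 30→42
T3: 42→50
T6: 50→57
T5: 57→62
Sum = 16+30+42+50+57+62 = 257.
EDD (increasing due date): T6 T5 T4 T2 T3 T1.
T6: 0→7
T5: 7→12
T4: 12→28
T2: 28→42
T3: 42→50
T1: 50→62
Sum = 7+12+28+42+50+62 = 201.
Difference = 257 − 201 = 56.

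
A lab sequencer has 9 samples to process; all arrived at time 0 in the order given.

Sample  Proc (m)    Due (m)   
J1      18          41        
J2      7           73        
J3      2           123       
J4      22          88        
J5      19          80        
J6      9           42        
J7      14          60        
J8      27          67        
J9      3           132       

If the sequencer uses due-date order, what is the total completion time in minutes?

678

EDD (increasing due date): J1 J6 J7 J8 J2 J5 J4 J3 J9.
J1: 0→18
J6: 18→27
J7: 27→41
J8: 41→68
J2: 68→75
J5: 75→94
J4: 94→116
J3: 116→118
J9: 118→121
Sum = 18+27+41+68+75+94+116+118+121 = 678.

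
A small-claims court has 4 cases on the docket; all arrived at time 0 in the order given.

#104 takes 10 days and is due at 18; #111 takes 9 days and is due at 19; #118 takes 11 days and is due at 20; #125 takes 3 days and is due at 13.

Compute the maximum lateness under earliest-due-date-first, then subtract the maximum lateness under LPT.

EDD (increasing due date): #125 #104 #111 #118.
#125: 0→3, due 13, lateness -10
#104: 3→13, due 18, lateness -5
#111: 13→22, due 19, lateness 3
#118: 22→33, due 20, lateness 13
Maximum = 13.
LPT (decreasing processing time): #118 #104 #111 #125.
#118: 0→11, due 20, lateness -9
#104: 11→21, due 18, lateness 3
#111: 21→30, due 19, lateness 11
#125: 30→33, due 13, lateness 20
Maximum = 20.
Difference = 13 − 20 = -7.

-7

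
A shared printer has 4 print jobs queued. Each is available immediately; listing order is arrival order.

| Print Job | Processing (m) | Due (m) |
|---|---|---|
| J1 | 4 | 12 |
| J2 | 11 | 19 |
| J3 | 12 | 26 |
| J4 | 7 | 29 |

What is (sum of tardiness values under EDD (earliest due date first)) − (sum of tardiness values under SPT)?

EDD (increasing due date): J1 J2 J3 J4.
J1: 0→4, due 12, tardiness 0
J2: 4→15, due 19, tardiness 0
J3: 15→27, due 26, tardiness 1
J4: 27→34, due 29, tardiness 5
Sum = 0+0+1+5 = 6.
SPT (increasing processing time): J1 J4 J2 J3.
J1: 0→4, due 12, tardiness 0
J4: 4→11, due 29, tardiness 0
J2: 11→22, due 19, tardiness 3
J3: 22→34, due 26, tardiness 8
Sum = 0+0+3+8 = 11.
Difference = 6 − 11 = -5.

-5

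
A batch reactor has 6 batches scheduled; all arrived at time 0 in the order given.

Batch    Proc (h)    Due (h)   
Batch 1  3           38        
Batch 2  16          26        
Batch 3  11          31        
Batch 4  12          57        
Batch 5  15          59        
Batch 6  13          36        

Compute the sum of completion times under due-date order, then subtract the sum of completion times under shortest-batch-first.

45

EDD (increasing due date): Batch 2 Batch 3 Batch 6 Batch 1 Batch 4 Batch 5.
Batch 2: 0→16
Batch 3: 16→27
Batch 6: 27→40
Batch 1: 40→43
Batch 4: 43→55
Batch 5: 55→70
Sum = 16+27+40+43+55+70 = 251.
SPT (increasing processing time): Batch 1 Batch 3 Batch 4 Batch 6 Batch 5 Batch 2.
Batch 1: 0→3
Batch 3: 3→14
Batch 4: 14→26
Batch 6: 26→39
Batch 5: 39→54
Batch 2: 54→70
Sum = 3+14+26+39+54+70 = 206.
Difference = 251 − 206 = 45.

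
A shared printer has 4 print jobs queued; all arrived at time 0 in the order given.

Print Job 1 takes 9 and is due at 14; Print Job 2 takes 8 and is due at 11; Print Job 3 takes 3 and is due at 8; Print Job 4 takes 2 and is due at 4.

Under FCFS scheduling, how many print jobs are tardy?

3

FIFO (arrival order): Print Job 1 Print Job 2 Print Job 3 Print Job 4.
Print Job 1: 0→9, due 14, tardiness 0
Print Job 2: 9→17, due 11, tardiness 6
Print Job 3: 17→20, due 8, tardiness 12
Print Job 4: 20→22, due 4, tardiness 18
Late print jobs: 3.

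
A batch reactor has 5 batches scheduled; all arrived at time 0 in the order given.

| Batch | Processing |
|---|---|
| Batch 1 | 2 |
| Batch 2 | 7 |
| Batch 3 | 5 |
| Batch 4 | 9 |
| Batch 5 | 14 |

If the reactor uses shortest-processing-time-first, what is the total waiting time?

46

SPT (increasing processing time): Batch 1 Batch 3 Batch 2 Batch 4 Batch 5.
Batch 1: waits 0, runs 0→2
Batch 3: waits 2, runs 2→7
Batch 2: waits 7, runs 7→14
Batch 4: waits 14, runs 14→23
Batch 5: waits 23, runs 23→37
Sum = 0+2+7+14+23 = 46.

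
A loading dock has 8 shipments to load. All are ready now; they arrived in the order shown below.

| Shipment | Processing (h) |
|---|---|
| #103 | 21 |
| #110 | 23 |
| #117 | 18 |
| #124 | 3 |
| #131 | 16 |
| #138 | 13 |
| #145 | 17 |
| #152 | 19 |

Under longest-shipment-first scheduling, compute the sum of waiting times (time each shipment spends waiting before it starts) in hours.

550

LPT (decreasing processing time): #110 #103 #152 #117 #145 #131 #138 #124.
#110: waits 0, runs 0→23
#103: waits 23, runs 23→44
#152: waits 44, runs 44→63
#117: waits 63, runs 63→81
#145: waits 81, runs 81→98
#131: waits 98, runs 98→114
#138: waits 114, runs 114→127
#124: waits 127, runs 127→130
Sum = 0+23+44+63+81+98+114+127 = 550.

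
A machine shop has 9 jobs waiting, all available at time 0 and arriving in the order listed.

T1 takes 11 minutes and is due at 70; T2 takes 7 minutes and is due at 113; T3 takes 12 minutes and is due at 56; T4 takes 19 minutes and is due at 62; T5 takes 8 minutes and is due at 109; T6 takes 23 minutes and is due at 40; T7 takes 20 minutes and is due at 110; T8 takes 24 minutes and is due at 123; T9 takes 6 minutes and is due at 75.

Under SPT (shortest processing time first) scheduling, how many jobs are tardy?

SPT (increasing processing time): T9 T2 T5 T1 T3 T4 T7 T6 T8.
T9: 0→6, due 75, tardiness 0
T2: 6→13, due 113, tardiness 0
T5: 13→21, due 109, tardiness 0
T1: 21→32, due 70, tardiness 0
T3: 32→44, due 56, tardiness 0
T4: 44→63, due 62, tardiness 1
T7: 63→83, due 110, tardiness 0
T6: 83→106, due 40, tardiness 66
T8: 106→130, due 123, tardiness 7
Late jobs: 3.

3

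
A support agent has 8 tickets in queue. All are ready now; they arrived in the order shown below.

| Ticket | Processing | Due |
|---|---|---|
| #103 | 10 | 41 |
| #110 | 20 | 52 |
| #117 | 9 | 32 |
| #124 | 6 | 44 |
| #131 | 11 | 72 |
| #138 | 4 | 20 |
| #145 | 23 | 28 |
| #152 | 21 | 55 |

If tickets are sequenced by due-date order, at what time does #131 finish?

EDD (increasing due date): #138 #145 #117 #103 #124 #110 #152 #131.
#138: 0→4
#145: 4→27
#117: 27→36
#103: 36→46
#124: 46→52
#110: 52→72
#152: 72→93
#131: 93→104

104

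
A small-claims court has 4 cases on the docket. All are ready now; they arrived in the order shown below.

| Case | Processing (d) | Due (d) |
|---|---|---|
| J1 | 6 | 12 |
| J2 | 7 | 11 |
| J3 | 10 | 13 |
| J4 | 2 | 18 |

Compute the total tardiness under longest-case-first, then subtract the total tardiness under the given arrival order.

LPT (decreasing processing time): J3 J2 J1 J4.
J3: 0→10, due 13, tardiness 0
J2: 10→17, due 11, tardiness 6
J1: 17→23, due 12, tardiness 11
J4: 23→25, due 18, tardiness 7
Sum = 0+6+11+7 = 24.
FIFO (arrival order): J1 J2 J3 J4.
J1: 0→6, due 12, tardiness 0
J2: 6→13, due 11, tardiness 2
J3: 13→23, due 13, tardiness 10
J4: 23→25, due 18, tardiness 7
Sum = 0+2+10+7 = 19.
Difference = 24 − 19 = 5.

5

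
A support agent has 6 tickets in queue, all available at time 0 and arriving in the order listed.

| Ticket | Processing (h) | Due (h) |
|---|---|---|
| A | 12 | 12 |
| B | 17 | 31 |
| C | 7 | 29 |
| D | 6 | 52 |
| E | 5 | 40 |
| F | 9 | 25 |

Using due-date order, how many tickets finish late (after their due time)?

3

EDD (increasing due date): A F C B E D.
A: 0→12, due 12, tardiness 0
F: 12→21, due 25, tardiness 0
C: 21→28, due 29, tardiness 0
B: 28→45, due 31, tardiness 14
E: 45→50, due 40, tardiness 10
D: 50→56, due 52, tardiness 4
Late tickets: 3.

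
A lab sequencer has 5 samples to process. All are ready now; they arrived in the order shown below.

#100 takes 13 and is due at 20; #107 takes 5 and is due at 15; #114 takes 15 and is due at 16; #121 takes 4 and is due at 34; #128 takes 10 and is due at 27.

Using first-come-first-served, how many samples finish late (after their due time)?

FIFO (arrival order): #100 #107 #114 #121 #128.
#100: 0→13, due 20, tardiness 0
#107: 13→18, due 15, tardiness 3
#114: 18→33, due 16, tardiness 17
#121: 33→37, due 34, tardiness 3
#128: 37→47, due 27, tardiness 20
Late samples: 4.

4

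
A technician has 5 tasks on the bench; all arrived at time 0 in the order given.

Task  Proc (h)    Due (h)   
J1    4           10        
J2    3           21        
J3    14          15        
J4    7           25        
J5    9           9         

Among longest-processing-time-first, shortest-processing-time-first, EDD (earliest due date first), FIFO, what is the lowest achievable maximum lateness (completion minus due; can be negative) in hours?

12

LPT (decreasing processing time): J3 J5 J4 J1 J2.
J3: 0→14, due 15, lateness -1
J5: 14→23, due 9, lateness 14
J4: 23→30, due 25, lateness 5
J1: 30→34, due 10, lateness 24
J2: 34→37, due 21, lateness 16
Maximum = 24.
SPT (increasing processing time): J2 J1 J4 J5 J3.
J2: 0→3, due 21, lateness -18
J1: 3→7, due 10, lateness -3
J4: 7→14, due 25, lateness -11
J5: 14→23, due 9, lateness 14
J3: 23→37, due 15, lateness 22
Maximum = 22.
EDD (increasing due date): J5 J1 J3 J2 J4.
J5: 0→9, due 9, lateness 0
J1: 9→13, due 10, lateness 3
J3: 13→27, due 15, lateness 12
J2: 27→30, due 21, lateness 9
J4: 30→37, due 25, lateness 12
Maximum = 12.
FIFO (arrival order): J1 J2 J3 J4 J5.
J1: 0→4, due 10, lateness -6
J2: 4→7, due 21, lateness -14
J3: 7→21, due 15, lateness 6
J4: 21→28, due 25, lateness 3
J5: 28→37, due 9, lateness 28
Maximum = 28.
LPT 24, SPT 22, EDD 12, FIFO 28 → minimum 12.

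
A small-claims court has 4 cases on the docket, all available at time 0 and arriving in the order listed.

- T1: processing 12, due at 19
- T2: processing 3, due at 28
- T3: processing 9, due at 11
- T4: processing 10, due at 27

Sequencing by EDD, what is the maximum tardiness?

EDD (increasing due date): T3 T1 T4 T2.
T3: 0→9, due 11, tardiness 0
T1: 9→21, due 19, tardiness 2
T4: 21→31, due 27, tardiness 4
T2: 31→34, due 28, tardiness 6
Maximum = 6.

6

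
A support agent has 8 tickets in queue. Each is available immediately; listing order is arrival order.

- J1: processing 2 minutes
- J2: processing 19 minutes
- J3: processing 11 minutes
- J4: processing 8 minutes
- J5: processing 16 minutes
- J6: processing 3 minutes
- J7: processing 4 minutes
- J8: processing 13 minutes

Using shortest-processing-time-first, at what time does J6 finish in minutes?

SPT (increasing processing time): J1 J6 J7 J4 J3 J8 J5 J2.
J1: 0→2
J6: 2→5

5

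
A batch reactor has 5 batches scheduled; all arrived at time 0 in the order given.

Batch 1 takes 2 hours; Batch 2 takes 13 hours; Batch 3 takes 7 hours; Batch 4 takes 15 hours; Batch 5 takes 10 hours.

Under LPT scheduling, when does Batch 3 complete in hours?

45

LPT (decreasing processing time): Batch 4 Batch 2 Batch 5 Batch 3 Batch 1.
Batch 4: 0→15
Batch 2: 15→28
Batch 5: 28→38
Batch 3: 38→45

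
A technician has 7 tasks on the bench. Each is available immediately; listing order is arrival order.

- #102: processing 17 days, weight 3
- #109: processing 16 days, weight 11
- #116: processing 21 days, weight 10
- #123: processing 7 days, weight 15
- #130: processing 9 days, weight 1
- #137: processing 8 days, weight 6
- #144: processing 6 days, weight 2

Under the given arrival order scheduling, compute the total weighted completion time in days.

FIFO (arrival order): #102 #109 #116 #123 #130 #137 #144.
#102: finishes 17, weight 3, w·C = 51
#109: finishes 33, weight 11, w·C = 363
#116: finishes 54, weight 10, w·C = 540
#123: finishes 61, weight 15, w·C = 915
#130: finishes 70, weight 1, w·C = 70
#137: finishes 78, weight 6, w·C = 468
#144: finishes 84, weight 2, w·C = 168
Sum = 51+363+540+915+70+468+168 = 2575.

2575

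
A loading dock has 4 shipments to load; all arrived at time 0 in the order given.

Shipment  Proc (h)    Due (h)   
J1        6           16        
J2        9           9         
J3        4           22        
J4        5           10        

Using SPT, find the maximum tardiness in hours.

SPT (increasing processing time): J3 J4 J1 J2.
J3: 0→4, due 22, tardiness 0
J4: 4→9, due 10, tardiness 0
J1: 9→15, due 16, tardiness 0
J2: 15→24, due 9, tardiness 15
Maximum = 15.

15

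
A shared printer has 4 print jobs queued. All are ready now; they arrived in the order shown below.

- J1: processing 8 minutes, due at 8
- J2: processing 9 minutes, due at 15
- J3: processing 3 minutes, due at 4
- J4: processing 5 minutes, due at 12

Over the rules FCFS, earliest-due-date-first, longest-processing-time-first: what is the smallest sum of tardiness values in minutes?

17

FIFO (arrival order): J1 J2 J3 J4.
J1: 0→8, due 8, tardiness 0
J2: 8→17, due 15, tardiness 2
J3: 17→20, due 4, tardiness 16
J4: 20→25, due 12, tardiness 13
Sum = 0+2+16+13 = 31.
EDD (increasing due date): J3 J1 J4 J2.
J3: 0→3, due 4, tardiness 0
J1: 3→11, due 8, tardiness 3
J4: 11→16, due 12, tardiness 4
J2: 16→25, due 15, tardiness 10
Sum = 0+3+4+10 = 17.
LPT (decreasing processing time): J2 J1 J4 J3.
J2: 0→9, due 15, tardiness 0
J1: 9→17, due 8, tardiness 9
J4: 17→22, due 12, tardiness 10
J3: 22→25, due 4, tardiness 21
Sum = 0+9+10+21 = 40.
FIFO 31, EDD 17, LPT 40 → minimum 17.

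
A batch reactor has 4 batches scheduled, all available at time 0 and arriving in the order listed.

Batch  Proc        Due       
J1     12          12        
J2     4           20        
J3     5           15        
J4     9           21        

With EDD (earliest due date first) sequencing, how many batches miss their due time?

3

EDD (increasing due date): J1 J3 J2 J4.
J1: 0→12, due 12, tardiness 0
J3: 12→17, due 15, tardiness 2
J2: 17→21, due 20, tardiness 1
J4: 21→30, due 21, tardiness 9
Late batches: 3.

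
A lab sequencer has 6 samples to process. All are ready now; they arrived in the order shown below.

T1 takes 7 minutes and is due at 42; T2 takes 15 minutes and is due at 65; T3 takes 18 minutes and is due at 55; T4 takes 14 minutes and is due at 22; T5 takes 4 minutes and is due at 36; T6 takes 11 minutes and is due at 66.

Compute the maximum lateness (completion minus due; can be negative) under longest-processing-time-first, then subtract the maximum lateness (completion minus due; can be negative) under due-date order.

30

LPT (decreasing processing time): T3 T2 T4 T6 T1 T5.
T3: 0→18, due 55, lateness -37
T2: 18→33, due 65, lateness -32
T4: 33→47, due 22, lateness 25
T6: 47→58, due 66, lateness -8
T1: 58→65, due 42, lateness 23
T5: 65→69, due 36, lateness 33
Maximum = 33.
EDD (increasing due date): T4 T5 T1 T3 T2 T6.
T4: 0→14, due 22, lateness -8
T5: 14→18, due 36, lateness -18
T1: 18→25, due 42, lateness -17
T3: 25→43, due 55, lateness -12
T2: 43→58, due 65, lateness -7
T6: 58→69, due 66, lateness 3
Maximum = 3.
Difference = 33 − 3 = 30.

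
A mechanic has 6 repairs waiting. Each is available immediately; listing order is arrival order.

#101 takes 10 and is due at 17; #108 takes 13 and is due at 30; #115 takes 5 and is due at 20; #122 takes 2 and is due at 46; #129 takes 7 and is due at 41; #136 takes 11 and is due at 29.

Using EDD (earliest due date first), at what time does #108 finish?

39

EDD (increasing due date): #101 #115 #136 #108 #129 #122.
#101: 0→10
#115: 10→15
#136: 15→26
#108: 26→39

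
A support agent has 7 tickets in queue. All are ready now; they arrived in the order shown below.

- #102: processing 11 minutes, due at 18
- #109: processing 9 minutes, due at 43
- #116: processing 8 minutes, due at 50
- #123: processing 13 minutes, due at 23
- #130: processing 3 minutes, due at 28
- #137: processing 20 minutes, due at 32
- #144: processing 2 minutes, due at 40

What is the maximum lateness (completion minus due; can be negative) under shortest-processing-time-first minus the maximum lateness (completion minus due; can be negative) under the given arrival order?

2

SPT (increasing processing time): #144 #130 #116 #109 #102 #123 #137.
#144: 0→2, due 40, lateness -38
#130: 2→5, due 28, lateness -23
#116: 5→13, due 50, lateness -37
#109: 13→22, due 43, lateness -21
#102: 22→33, due 18, lateness 15
#123: 33→46, due 23, lateness 23
#137: 46→66, due 32, lateness 34
Maximum = 34.
FIFO (arrival order): #102 #109 #116 #123 #130 #137 #144.
#102: 0→11, due 18, lateness -7
#109: 11→20, due 43, lateness -23
#116: 20→28, due 50, lateness -22
#123: 28→41, due 23, lateness 18
#130: 41→44, due 28, lateness 16
#137: 44→64, due 32, lateness 32
#144: 64→66, due 40, lateness 26
Maximum = 32.
Difference = 34 − 32 = 2.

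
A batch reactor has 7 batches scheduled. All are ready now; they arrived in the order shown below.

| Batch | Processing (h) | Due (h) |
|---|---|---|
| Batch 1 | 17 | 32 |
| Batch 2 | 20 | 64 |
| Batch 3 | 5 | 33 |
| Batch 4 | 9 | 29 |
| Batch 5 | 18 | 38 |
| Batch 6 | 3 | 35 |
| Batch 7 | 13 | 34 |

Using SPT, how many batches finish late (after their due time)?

SPT (increasing processing time): Batch 6 Batch 3 Batch 4 Batch 7 Batch 1 Batch 5 Batch 2.
Batch 6: 0→3, due 35, tardiness 0
Batch 3: 3→8, due 33, tardiness 0
Batch 4: 8→17, due 29, tardiness 0
Batch 7: 17→30, due 34, tardiness 0
Batch 1: 30→47, due 32, tardiness 15
Batch 5: 47→65, due 38, tardiness 27
Batch 2: 65→85, due 64, tardiness 21
Late batches: 3.

3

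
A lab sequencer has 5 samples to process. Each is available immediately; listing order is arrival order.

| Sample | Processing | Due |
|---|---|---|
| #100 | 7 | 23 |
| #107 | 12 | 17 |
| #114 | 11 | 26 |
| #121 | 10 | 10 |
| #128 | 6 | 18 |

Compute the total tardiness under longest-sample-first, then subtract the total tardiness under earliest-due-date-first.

21

LPT (decreasing processing time): #107 #114 #121 #100 #128.
#107: 0→12, due 17, tardiness 0
#114: 12→23, due 26, tardiness 0
#121: 23→33, due 10, tardiness 23
#100: 33→40, due 23, tardiness 17
#128: 40→46, due 18, tardiness 28
Sum = 0+0+23+17+28 = 68.
EDD (increasing due date): #121 #107 #128 #100 #114.
#121: 0→10, due 10, tardiness 0
#107: 10→22, due 17, tardiness 5
#128: 22→28, due 18, tardiness 10
#100: 28→35, due 23, tardiness 12
#114: 35→46, due 26, tardiness 20
Sum = 0+5+10+12+20 = 47.
Difference = 68 − 47 = 21.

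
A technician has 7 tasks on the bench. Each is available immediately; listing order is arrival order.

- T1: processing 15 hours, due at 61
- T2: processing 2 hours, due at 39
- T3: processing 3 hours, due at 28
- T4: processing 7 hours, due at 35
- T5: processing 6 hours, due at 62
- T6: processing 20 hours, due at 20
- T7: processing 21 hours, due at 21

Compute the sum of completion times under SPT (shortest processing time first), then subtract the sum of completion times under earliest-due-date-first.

SPT (increasing processing time): T2 T3 T5 T4 T1 T6 T7.
T2: 0→2
T3: 2→5
T5: 5→11
T4: 11→18
T1: 18→33
T6: 33→53
T7: 53→74
Sum = 2+5+11+18+33+53+74 = 196.
EDD (increasing due date): T6 T7 T3 T4 T2 T1 T5.
T6: 0→20
T7: 20→41
T3: 41→44
T4: 44→51
T2: 51→53
T1: 53→68
T5: 68→74
Sum = 20+41+44+51+53+68+74 = 351.
Difference = 196 − 351 = -155.

-155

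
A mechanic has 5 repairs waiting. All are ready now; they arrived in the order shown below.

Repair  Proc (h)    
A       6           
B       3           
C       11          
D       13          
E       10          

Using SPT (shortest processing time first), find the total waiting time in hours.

SPT (increasing processing time): B A E C D.
B: waits 0, runs 0→3
A: waits 3, runs 3→9
E: waits 9, runs 9→19
C: waits 19, runs 19→30
D: waits 30, runs 30→43
Sum = 0+3+9+19+30 = 61.

61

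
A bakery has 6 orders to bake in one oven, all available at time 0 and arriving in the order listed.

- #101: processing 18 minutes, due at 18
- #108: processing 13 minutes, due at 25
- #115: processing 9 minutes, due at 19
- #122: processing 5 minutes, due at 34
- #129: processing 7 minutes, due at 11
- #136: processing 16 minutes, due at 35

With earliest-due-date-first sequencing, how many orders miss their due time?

5

EDD (increasing due date): #129 #101 #115 #108 #122 #136.
#129: 0→7, due 11, tardiness 0
#101: 7→25, due 18, tardiness 7
#115: 25→34, due 19, tardiness 15
#108: 34→47, due 25, tardiness 22
#122: 47→52, due 34, tardiness 18
#136: 52→68, due 35, tardiness 33
Late orders: 5.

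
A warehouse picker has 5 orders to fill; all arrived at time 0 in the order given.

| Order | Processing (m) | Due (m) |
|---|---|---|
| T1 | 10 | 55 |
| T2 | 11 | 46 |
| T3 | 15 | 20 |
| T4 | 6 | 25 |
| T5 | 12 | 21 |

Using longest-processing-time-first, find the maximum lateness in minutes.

29

LPT (decreasing processing time): T3 T5 T2 T1 T4.
T3: 0→15, due 20, lateness -5
T5: 15→27, due 21, lateness 6
T2: 27→38, due 46, lateness -8
T1: 38→48, due 55, lateness -7
T4: 48→54, due 25, lateness 29
Maximum = 29.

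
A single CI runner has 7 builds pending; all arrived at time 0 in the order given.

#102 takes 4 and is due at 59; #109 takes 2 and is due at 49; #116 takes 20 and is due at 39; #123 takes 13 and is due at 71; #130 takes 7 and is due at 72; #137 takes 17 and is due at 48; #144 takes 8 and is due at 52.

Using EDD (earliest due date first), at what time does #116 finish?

20

EDD (increasing due date): #116 #137 #109 #144 #102 #123 #130.
#116: 0→20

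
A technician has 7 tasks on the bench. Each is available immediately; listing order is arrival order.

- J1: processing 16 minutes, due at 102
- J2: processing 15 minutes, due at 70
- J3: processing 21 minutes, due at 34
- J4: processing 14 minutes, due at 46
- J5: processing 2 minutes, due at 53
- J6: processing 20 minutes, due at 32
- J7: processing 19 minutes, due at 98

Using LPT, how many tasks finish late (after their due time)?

LPT (decreasing processing time): J3 J6 J7 J1 J2 J4 J5.
J3: 0→21, due 34, tardiness 0
J6: 21→41, due 32, tardiness 9
J7: 41→60, due 98, tardiness 0
J1: 60→76, due 102, tardiness 0
J2: 76→91, due 70, tardiness 21
J4: 91→105, due 46, tardiness 59
J5: 105→107, due 53, tardiness 54
Late tasks: 4.

4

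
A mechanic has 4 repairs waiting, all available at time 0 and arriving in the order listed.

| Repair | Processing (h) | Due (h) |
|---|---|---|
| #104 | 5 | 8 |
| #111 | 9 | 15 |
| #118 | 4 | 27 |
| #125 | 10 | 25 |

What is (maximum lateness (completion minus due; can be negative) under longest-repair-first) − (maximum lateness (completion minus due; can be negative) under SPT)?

LPT (decreasing processing time): #125 #111 #104 #118.
#125: 0→10, due 25, lateness -15
#111: 10→19, due 15, lateness 4
#104: 19→24, due 8, lateness 16
#118: 24→28, due 27, lateness 1
Maximum = 16.
SPT (increasing processing time): #118 #104 #111 #125.
#118: 0→4, due 27, lateness -23
#104: 4→9, due 8, lateness 1
#111: 9→18, due 15, lateness 3
#125: 18→28, due 25, lateness 3
Maximum = 3.
Difference = 16 − 3 = 13.

13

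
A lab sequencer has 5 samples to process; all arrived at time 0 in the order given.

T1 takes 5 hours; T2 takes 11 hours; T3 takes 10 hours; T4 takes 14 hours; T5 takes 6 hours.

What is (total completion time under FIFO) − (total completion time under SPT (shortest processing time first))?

18

FIFO (arrival order): T1 T2 T3 T4 T5.
T1: 0→5
T2: 5→16
T3: 16→26
T4: 26→40
T5: 40→46
Sum = 5+16+26+40+46 = 133.
SPT (increasing processing time): T1 T5 T3 T2 T4.
T1: 0→5
T5: 5→11
T3: 11→21
T2: 21→32
T4: 32→46
Sum = 5+11+21+32+46 = 115.
Difference = 133 − 115 = 18.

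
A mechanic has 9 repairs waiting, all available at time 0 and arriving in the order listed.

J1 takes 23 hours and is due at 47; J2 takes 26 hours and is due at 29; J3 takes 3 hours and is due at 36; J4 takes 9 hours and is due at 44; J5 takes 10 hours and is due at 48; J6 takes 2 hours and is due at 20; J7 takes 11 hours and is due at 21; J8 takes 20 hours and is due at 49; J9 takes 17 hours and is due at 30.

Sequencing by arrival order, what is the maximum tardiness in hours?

91

FIFO (arrival order): J1 J2 J3 J4 J5 J6 J7 J8 J9.
J1: 0→23, due 47, tardiness 0
J2: 23→49, due 29, tardiness 20
J3: 49→52, due 36, tardiness 16
J4: 52→61, due 44, tardiness 17
J5: 61→71, due 48, tardiness 23
J6: 71→73, due 20, tardiness 53
J7: 73→84, due 21, tardiness 63
J8: 84→104, due 49, tardiness 55
J9: 104→121, due 30, tardiness 91
Maximum = 91.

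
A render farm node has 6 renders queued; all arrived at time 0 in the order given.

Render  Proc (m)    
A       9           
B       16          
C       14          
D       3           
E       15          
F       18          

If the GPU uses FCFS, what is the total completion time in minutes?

247

FIFO (arrival order): A B C D E F.
A: 0→9
B: 9→25
C: 25→39
D: 39→42
E: 42→57
F: 57→75
Sum = 9+25+39+42+57+75 = 247.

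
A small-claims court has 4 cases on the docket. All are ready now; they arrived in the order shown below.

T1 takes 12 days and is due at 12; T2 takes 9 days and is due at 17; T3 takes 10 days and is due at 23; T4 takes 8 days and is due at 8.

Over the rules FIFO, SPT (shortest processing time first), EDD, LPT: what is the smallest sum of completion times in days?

FIFO (arrival order): T1 T2 T3 T4.
T1: 0→12
T2: 12→21
T3: 21→31
T4: 31→39
Sum = 12+21+31+39 = 103.
SPT (increasing processing time): T4 T2 T3 T1.
T4: 0→8
T2: 8→17
T3: 17→27
T1: 27→39
Sum = 8+17+27+39 = 91.
EDD (increasing due date): T4 T1 T2 T3.
T4: 0→8
T1: 8→20
T2: 20→29
T3: 29→39
Sum = 8+20+29+39 = 96.
LPT (decreasing processing time): T1 T3 T2 T4.
T1: 0→12
T3: 12→22
T2: 22→31
T4: 31→39
Sum = 12+22+31+39 = 104.
FIFO 103, SPT 91, EDD 96, LPT 104 → minimum 91.

91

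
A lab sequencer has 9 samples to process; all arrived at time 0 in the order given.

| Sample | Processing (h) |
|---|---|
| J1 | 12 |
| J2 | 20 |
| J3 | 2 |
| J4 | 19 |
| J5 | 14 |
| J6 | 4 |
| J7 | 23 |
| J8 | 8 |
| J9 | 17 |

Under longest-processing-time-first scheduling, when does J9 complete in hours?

LPT (decreasing processing time): J7 J2 J4 J9 J5 J1 J8 J6 J3.
J7: 0→23
J2: 23→43
J4: 43→62
J9: 62→79

79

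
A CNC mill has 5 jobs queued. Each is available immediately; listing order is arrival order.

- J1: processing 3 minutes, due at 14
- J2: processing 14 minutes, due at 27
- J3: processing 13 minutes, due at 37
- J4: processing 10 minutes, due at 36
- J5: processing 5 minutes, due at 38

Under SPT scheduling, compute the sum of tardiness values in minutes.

18

SPT (increasing processing time): J1 J5 J4 J3 J2.
J1: 0→3, due 14, tardiness 0
J5: 3→8, due 38, tardiness 0
J4: 8→18, due 36, tardiness 0
J3: 18→31, due 37, tardiness 0
J2: 31→45, due 27, tardiness 18
Sum = 0+0+0+0+18 = 18.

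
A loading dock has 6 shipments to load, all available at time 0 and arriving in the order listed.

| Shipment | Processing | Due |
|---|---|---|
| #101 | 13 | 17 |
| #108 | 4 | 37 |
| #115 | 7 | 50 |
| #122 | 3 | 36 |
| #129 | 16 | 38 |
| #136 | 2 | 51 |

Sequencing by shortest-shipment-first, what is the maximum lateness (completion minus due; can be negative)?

12

SPT (increasing processing time): #136 #122 #108 #115 #101 #129.
#136: 0→2, due 51, lateness -49
#122: 2→5, due 36, lateness -31
#108: 5→9, due 37, lateness -28
#115: 9→16, due 50, lateness -34
#101: 16→29, due 17, lateness 12
#129: 29→45, due 38, lateness 7
Maximum = 12.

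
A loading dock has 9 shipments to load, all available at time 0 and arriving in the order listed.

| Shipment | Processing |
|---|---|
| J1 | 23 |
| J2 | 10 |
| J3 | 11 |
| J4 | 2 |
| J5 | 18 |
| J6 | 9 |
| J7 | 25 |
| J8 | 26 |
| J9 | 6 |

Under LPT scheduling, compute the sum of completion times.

839

LPT (decreasing processing time): J8 J7 J1 J5 J3 J2 J6 J9 J4.
J8: 0→26
J7: 26→51
J1: 51→74
J5: 74→92
J3: 92→103
J2: 103→113
J6: 113→122
J9: 122→128
J4: 128→130
Sum = 26+51+74+92+103+113+122+128+130 = 839.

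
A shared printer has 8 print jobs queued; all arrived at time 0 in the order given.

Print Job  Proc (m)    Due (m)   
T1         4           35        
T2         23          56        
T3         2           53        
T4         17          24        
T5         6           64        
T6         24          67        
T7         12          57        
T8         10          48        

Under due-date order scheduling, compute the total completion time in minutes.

398

EDD (increasing due date): T4 T1 T8 T3 T2 T7 T5 T6.
T4: 0→17
T1: 17→21
T8: 21→31
T3: 31→33
T2: 33→56
T7: 56→68
T5: 68→74
T6: 74→98
Sum = 17+21+31+33+56+68+74+98 = 398.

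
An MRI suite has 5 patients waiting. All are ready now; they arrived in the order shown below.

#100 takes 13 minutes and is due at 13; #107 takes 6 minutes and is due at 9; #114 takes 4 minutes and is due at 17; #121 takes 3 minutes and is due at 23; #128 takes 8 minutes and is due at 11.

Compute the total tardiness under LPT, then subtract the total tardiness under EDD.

11

LPT (decreasing processing time): #100 #128 #107 #114 #121.
#100: 0→13, due 13, tardiness 0
#128: 13→21, due 11, tardiness 10
#107: 21→27, due 9, tardiness 18
#114: 27→31, due 17, tardiness 14
#121: 31→34, due 23, tardiness 11
Sum = 0+10+18+14+11 = 53.
EDD (increasing due date): #107 #128 #100 #114 #121.
#107: 0→6, due 9, tardiness 0
#128: 6→14, due 11, tardiness 3
#100: 14→27, due 13, tardiness 14
#114: 27→31, due 17, tardiness 14
#121: 31→34, due 23, tardiness 11
Sum = 0+3+14+14+11 = 42.
Difference = 53 − 42 = 11.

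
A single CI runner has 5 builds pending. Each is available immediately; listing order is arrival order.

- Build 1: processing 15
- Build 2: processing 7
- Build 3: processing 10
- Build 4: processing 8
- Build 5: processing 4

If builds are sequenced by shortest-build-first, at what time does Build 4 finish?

SPT (increasing processing time): Build 5 Build 2 Build 4 Build 3 Build 1.
Build 5: 0→4
Build 2: 4→11
Build 4: 11→19

19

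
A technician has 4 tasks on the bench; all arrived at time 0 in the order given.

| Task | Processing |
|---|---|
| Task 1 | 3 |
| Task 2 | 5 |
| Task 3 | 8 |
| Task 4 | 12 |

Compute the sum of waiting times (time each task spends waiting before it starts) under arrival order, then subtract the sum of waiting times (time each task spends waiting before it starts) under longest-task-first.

FIFO (arrival order): Task 1 Task 2 Task 3 Task 4.
Task 1: waits 0, runs 0→3
Task 2: waits 3, runs 3→8
Task 3: waits 8, runs 8→16
Task 4: waits 16, runs 16→28
Sum = 0+3+8+16 = 27.
LPT (decreasing processing time): Task 4 Task 3 Task 2 Task 1.
Task 4: waits 0, runs 0→12
Task 3: waits 12, runs 12→20
Task 2: waits 20, runs 20→25
Task 1: waits 25, runs 25→28
Sum = 0+12+20+25 = 57.
Difference = 27 − 57 = -30.

-30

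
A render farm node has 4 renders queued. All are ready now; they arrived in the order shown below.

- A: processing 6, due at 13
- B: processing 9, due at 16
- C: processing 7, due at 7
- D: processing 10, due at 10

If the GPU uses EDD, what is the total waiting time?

47

EDD (increasing due date): C D A B.
C: waits 0, runs 0→7
D: waits 7, runs 7→17
A: waits 17, runs 17→23
B: waits 23, runs 23→32
Sum = 0+7+17+23 = 47.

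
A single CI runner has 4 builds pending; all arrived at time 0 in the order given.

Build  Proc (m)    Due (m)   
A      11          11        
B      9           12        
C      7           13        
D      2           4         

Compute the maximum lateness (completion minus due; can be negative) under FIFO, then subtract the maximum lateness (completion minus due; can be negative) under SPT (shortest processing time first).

FIFO (arrival order): A B C D.
A: 0→11, due 11, lateness 0
B: 11→20, due 12, lateness 8
C: 20→27, due 13, lateness 14
D: 27→29, due 4, lateness 25
Maximum = 25.
SPT (increasing processing time): D C B A.
D: 0→2, due 4, lateness -2
C: 2→9, due 13, lateness -4
B: 9→18, due 12, lateness 6
A: 18→29, due 11, lateness 18
Maximum = 18.
Difference = 25 − 18 = 7.

7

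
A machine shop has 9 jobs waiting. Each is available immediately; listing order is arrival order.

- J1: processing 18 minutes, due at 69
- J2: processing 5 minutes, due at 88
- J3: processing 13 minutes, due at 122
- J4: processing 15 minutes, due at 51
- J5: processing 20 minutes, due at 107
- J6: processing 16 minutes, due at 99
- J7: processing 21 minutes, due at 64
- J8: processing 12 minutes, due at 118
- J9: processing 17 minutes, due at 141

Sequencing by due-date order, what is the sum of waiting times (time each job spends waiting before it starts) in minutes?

561

EDD (increasing due date): J4 J7 J1 J2 J6 J5 J8 J3 J9.
J4: waits 0, runs 0→15
J7: waits 15, runs 15→36
J1: waits 36, runs 36→54
J2: waits 54, runs 54→59
J6: waits 59, runs 59→75
J5: waits 75, runs 75→95
J8: waits 95, runs 95→107
J3: waits 107, runs 107→120
J9: waits 120, runs 120→137
Sum = 0+15+36+54+59+75+95+107+120 = 561.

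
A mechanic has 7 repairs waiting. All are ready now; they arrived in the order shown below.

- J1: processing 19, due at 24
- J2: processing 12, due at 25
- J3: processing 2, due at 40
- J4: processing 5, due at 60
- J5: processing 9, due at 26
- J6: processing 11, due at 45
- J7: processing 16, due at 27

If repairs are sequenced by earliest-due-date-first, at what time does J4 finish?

74

EDD (increasing due date): J1 J2 J5 J7 J3 J6 J4.
J1: 0→19
J2: 19→31
J5: 31→40
J7: 40→56
J3: 56→58
J6: 58→69
J4: 69→74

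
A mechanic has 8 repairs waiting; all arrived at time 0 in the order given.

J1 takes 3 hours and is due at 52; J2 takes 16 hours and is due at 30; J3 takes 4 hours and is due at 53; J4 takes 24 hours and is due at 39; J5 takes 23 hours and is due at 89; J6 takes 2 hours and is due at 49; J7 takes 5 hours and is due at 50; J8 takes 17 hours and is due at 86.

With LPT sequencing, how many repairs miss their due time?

5

LPT (decreasing processing time): J4 J5 J8 J2 J7 J3 J1 J6.
J4: 0→24, due 39, tardiness 0
J5: 24→47, due 89, tardiness 0
J8: 47→64, due 86, tardiness 0
J2: 64→80, due 30, tardiness 50
J7: 80→85, due 50, tardiness 35
J3: 85→89, due 53, tardiness 36
J1: 89→92, due 52, tardiness 40
J6: 92→94, due 49, tardiness 45
Late repairs: 5.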